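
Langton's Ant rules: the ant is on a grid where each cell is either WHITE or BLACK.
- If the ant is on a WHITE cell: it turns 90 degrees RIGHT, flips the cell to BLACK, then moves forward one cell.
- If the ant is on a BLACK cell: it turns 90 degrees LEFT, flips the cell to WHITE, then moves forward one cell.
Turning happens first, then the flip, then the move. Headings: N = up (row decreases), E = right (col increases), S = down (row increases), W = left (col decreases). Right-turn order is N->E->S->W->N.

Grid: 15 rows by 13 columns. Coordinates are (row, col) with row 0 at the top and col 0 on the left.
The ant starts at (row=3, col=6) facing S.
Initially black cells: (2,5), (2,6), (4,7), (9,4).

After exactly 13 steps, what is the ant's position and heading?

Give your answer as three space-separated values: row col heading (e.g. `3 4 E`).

Step 1: on WHITE (3,6): turn R to W, flip to black, move to (3,5). |black|=5
Step 2: on WHITE (3,5): turn R to N, flip to black, move to (2,5). |black|=6
Step 3: on BLACK (2,5): turn L to W, flip to white, move to (2,4). |black|=5
Step 4: on WHITE (2,4): turn R to N, flip to black, move to (1,4). |black|=6
Step 5: on WHITE (1,4): turn R to E, flip to black, move to (1,5). |black|=7
Step 6: on WHITE (1,5): turn R to S, flip to black, move to (2,5). |black|=8
Step 7: on WHITE (2,5): turn R to W, flip to black, move to (2,4). |black|=9
Step 8: on BLACK (2,4): turn L to S, flip to white, move to (3,4). |black|=8
Step 9: on WHITE (3,4): turn R to W, flip to black, move to (3,3). |black|=9
Step 10: on WHITE (3,3): turn R to N, flip to black, move to (2,3). |black|=10
Step 11: on WHITE (2,3): turn R to E, flip to black, move to (2,4). |black|=11
Step 12: on WHITE (2,4): turn R to S, flip to black, move to (3,4). |black|=12
Step 13: on BLACK (3,4): turn L to E, flip to white, move to (3,5). |black|=11

Answer: 3 5 E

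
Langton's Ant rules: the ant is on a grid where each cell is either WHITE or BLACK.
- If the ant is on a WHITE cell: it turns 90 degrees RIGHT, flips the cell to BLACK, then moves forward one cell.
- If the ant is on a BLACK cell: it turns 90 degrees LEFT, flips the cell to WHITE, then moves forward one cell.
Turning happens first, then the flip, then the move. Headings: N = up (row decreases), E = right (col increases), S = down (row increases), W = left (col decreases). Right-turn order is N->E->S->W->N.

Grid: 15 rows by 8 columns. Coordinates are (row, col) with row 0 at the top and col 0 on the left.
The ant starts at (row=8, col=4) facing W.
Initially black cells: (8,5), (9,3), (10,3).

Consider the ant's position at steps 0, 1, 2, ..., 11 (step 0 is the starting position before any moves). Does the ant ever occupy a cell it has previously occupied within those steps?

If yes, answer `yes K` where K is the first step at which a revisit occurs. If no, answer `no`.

Answer: yes 7

Derivation:
Step 1: on WHITE (8,4): turn R to N, flip to black, move to (7,4). |black|=4 — new cell
Step 2: on WHITE (7,4): turn R to E, flip to black, move to (7,5). |black|=5 — new cell
Step 3: on WHITE (7,5): turn R to S, flip to black, move to (8,5). |black|=6 — new cell
Step 4: on BLACK (8,5): turn L to E, flip to white, move to (8,6). |black|=5 — new cell
Step 5: on WHITE (8,6): turn R to S, flip to black, move to (9,6). |black|=6 — new cell
Step 6: on WHITE (9,6): turn R to W, flip to black, move to (9,5). |black|=7 — new cell
Step 7: on WHITE (9,5): turn R to N, flip to black, move to (8,5). |black|=8 — REVISIT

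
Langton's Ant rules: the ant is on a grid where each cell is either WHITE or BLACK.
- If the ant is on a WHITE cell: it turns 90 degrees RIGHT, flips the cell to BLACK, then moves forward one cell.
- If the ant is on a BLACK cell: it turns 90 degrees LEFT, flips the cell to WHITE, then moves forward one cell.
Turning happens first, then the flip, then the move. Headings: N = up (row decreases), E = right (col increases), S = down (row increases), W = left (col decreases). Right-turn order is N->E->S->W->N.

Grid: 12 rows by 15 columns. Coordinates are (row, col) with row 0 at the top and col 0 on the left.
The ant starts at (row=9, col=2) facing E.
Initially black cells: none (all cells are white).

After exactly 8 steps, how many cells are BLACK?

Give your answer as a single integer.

Step 1: on WHITE (9,2): turn R to S, flip to black, move to (10,2). |black|=1
Step 2: on WHITE (10,2): turn R to W, flip to black, move to (10,1). |black|=2
Step 3: on WHITE (10,1): turn R to N, flip to black, move to (9,1). |black|=3
Step 4: on WHITE (9,1): turn R to E, flip to black, move to (9,2). |black|=4
Step 5: on BLACK (9,2): turn L to N, flip to white, move to (8,2). |black|=3
Step 6: on WHITE (8,2): turn R to E, flip to black, move to (8,3). |black|=4
Step 7: on WHITE (8,3): turn R to S, flip to black, move to (9,3). |black|=5
Step 8: on WHITE (9,3): turn R to W, flip to black, move to (9,2). |black|=6

Answer: 6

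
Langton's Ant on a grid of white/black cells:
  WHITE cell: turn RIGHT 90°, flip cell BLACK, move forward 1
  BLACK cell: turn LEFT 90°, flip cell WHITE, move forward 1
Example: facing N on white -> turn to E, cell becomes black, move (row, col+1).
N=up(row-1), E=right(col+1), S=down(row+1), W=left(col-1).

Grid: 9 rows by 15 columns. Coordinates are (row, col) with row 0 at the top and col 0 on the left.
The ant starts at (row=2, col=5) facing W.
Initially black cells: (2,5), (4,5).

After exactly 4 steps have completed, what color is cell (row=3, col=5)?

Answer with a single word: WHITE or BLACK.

Answer: BLACK

Derivation:
Step 1: on BLACK (2,5): turn L to S, flip to white, move to (3,5). |black|=1
Step 2: on WHITE (3,5): turn R to W, flip to black, move to (3,4). |black|=2
Step 3: on WHITE (3,4): turn R to N, flip to black, move to (2,4). |black|=3
Step 4: on WHITE (2,4): turn R to E, flip to black, move to (2,5). |black|=4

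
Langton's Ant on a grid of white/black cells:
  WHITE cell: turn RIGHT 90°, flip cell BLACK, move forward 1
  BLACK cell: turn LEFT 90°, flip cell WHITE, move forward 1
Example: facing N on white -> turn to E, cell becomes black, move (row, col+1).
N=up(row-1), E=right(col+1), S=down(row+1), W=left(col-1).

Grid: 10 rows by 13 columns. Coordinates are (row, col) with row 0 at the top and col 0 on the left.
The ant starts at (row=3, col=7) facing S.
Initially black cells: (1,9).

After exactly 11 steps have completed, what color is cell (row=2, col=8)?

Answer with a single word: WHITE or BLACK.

Step 1: on WHITE (3,7): turn R to W, flip to black, move to (3,6). |black|=2
Step 2: on WHITE (3,6): turn R to N, flip to black, move to (2,6). |black|=3
Step 3: on WHITE (2,6): turn R to E, flip to black, move to (2,7). |black|=4
Step 4: on WHITE (2,7): turn R to S, flip to black, move to (3,7). |black|=5
Step 5: on BLACK (3,7): turn L to E, flip to white, move to (3,8). |black|=4
Step 6: on WHITE (3,8): turn R to S, flip to black, move to (4,8). |black|=5
Step 7: on WHITE (4,8): turn R to W, flip to black, move to (4,7). |black|=6
Step 8: on WHITE (4,7): turn R to N, flip to black, move to (3,7). |black|=7
Step 9: on WHITE (3,7): turn R to E, flip to black, move to (3,8). |black|=8
Step 10: on BLACK (3,8): turn L to N, flip to white, move to (2,8). |black|=7
Step 11: on WHITE (2,8): turn R to E, flip to black, move to (2,9). |black|=8

Answer: BLACK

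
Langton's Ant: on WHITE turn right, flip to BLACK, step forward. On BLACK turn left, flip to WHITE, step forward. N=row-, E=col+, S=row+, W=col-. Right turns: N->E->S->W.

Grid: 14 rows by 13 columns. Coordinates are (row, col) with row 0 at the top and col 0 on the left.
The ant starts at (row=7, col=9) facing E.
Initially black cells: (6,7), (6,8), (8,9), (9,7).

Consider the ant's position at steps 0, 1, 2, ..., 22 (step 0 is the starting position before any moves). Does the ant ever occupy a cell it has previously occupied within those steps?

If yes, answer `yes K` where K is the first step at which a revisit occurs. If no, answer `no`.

Step 1: on WHITE (7,9): turn R to S, flip to black, move to (8,9). |black|=5 — new cell
Step 2: on BLACK (8,9): turn L to E, flip to white, move to (8,10). |black|=4 — new cell
Step 3: on WHITE (8,10): turn R to S, flip to black, move to (9,10). |black|=5 — new cell
Step 4: on WHITE (9,10): turn R to W, flip to black, move to (9,9). |black|=6 — new cell
Step 5: on WHITE (9,9): turn R to N, flip to black, move to (8,9). |black|=7 — REVISIT

Answer: yes 5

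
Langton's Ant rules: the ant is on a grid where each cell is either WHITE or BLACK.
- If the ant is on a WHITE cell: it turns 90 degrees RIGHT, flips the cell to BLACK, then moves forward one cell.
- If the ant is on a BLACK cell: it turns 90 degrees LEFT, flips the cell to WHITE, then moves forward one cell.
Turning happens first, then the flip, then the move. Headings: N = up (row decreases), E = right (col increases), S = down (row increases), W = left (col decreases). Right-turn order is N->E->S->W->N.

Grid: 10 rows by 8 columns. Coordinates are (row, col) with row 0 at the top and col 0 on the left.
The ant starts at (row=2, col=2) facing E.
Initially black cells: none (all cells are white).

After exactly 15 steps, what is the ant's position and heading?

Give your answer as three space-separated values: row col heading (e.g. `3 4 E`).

Answer: 2 1 S

Derivation:
Step 1: on WHITE (2,2): turn R to S, flip to black, move to (3,2). |black|=1
Step 2: on WHITE (3,2): turn R to W, flip to black, move to (3,1). |black|=2
Step 3: on WHITE (3,1): turn R to N, flip to black, move to (2,1). |black|=3
Step 4: on WHITE (2,1): turn R to E, flip to black, move to (2,2). |black|=4
Step 5: on BLACK (2,2): turn L to N, flip to white, move to (1,2). |black|=3
Step 6: on WHITE (1,2): turn R to E, flip to black, move to (1,3). |black|=4
Step 7: on WHITE (1,3): turn R to S, flip to black, move to (2,3). |black|=5
Step 8: on WHITE (2,3): turn R to W, flip to black, move to (2,2). |black|=6
Step 9: on WHITE (2,2): turn R to N, flip to black, move to (1,2). |black|=7
Step 10: on BLACK (1,2): turn L to W, flip to white, move to (1,1). |black|=6
Step 11: on WHITE (1,1): turn R to N, flip to black, move to (0,1). |black|=7
Step 12: on WHITE (0,1): turn R to E, flip to black, move to (0,2). |black|=8
Step 13: on WHITE (0,2): turn R to S, flip to black, move to (1,2). |black|=9
Step 14: on WHITE (1,2): turn R to W, flip to black, move to (1,1). |black|=10
Step 15: on BLACK (1,1): turn L to S, flip to white, move to (2,1). |black|=9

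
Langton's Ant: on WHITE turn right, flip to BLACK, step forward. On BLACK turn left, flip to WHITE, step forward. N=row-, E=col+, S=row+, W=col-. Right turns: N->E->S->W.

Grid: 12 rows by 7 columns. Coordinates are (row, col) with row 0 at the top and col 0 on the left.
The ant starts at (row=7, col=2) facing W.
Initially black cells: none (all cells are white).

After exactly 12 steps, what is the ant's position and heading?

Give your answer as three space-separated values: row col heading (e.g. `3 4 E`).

Step 1: on WHITE (7,2): turn R to N, flip to black, move to (6,2). |black|=1
Step 2: on WHITE (6,2): turn R to E, flip to black, move to (6,3). |black|=2
Step 3: on WHITE (6,3): turn R to S, flip to black, move to (7,3). |black|=3
Step 4: on WHITE (7,3): turn R to W, flip to black, move to (7,2). |black|=4
Step 5: on BLACK (7,2): turn L to S, flip to white, move to (8,2). |black|=3
Step 6: on WHITE (8,2): turn R to W, flip to black, move to (8,1). |black|=4
Step 7: on WHITE (8,1): turn R to N, flip to black, move to (7,1). |black|=5
Step 8: on WHITE (7,1): turn R to E, flip to black, move to (7,2). |black|=6
Step 9: on WHITE (7,2): turn R to S, flip to black, move to (8,2). |black|=7
Step 10: on BLACK (8,2): turn L to E, flip to white, move to (8,3). |black|=6
Step 11: on WHITE (8,3): turn R to S, flip to black, move to (9,3). |black|=7
Step 12: on WHITE (9,3): turn R to W, flip to black, move to (9,2). |black|=8

Answer: 9 2 W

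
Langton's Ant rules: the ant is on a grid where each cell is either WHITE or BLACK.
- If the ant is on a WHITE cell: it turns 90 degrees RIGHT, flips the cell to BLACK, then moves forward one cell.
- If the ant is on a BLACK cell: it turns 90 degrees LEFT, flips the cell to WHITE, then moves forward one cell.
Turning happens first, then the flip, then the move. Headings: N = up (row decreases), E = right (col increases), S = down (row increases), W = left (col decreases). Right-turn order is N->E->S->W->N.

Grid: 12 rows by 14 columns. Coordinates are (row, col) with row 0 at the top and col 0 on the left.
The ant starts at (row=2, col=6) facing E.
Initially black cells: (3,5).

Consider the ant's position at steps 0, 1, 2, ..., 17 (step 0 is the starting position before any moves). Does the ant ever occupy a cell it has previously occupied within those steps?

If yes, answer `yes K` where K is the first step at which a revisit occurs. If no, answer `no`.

Step 1: on WHITE (2,6): turn R to S, flip to black, move to (3,6). |black|=2 — new cell
Step 2: on WHITE (3,6): turn R to W, flip to black, move to (3,5). |black|=3 — new cell
Step 3: on BLACK (3,5): turn L to S, flip to white, move to (4,5). |black|=2 — new cell
Step 4: on WHITE (4,5): turn R to W, flip to black, move to (4,4). |black|=3 — new cell
Step 5: on WHITE (4,4): turn R to N, flip to black, move to (3,4). |black|=4 — new cell
Step 6: on WHITE (3,4): turn R to E, flip to black, move to (3,5). |black|=5 — REVISIT

Answer: yes 6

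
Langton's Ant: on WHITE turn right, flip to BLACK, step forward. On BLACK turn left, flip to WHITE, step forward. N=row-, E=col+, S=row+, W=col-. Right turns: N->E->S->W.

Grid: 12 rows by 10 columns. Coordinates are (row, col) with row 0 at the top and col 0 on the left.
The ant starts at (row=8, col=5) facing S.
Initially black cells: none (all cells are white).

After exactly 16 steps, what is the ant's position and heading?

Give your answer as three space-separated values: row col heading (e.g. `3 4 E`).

Answer: 8 5 S

Derivation:
Step 1: on WHITE (8,5): turn R to W, flip to black, move to (8,4). |black|=1
Step 2: on WHITE (8,4): turn R to N, flip to black, move to (7,4). |black|=2
Step 3: on WHITE (7,4): turn R to E, flip to black, move to (7,5). |black|=3
Step 4: on WHITE (7,5): turn R to S, flip to black, move to (8,5). |black|=4
Step 5: on BLACK (8,5): turn L to E, flip to white, move to (8,6). |black|=3
Step 6: on WHITE (8,6): turn R to S, flip to black, move to (9,6). |black|=4
Step 7: on WHITE (9,6): turn R to W, flip to black, move to (9,5). |black|=5
Step 8: on WHITE (9,5): turn R to N, flip to black, move to (8,5). |black|=6
Step 9: on WHITE (8,5): turn R to E, flip to black, move to (8,6). |black|=7
Step 10: on BLACK (8,6): turn L to N, flip to white, move to (7,6). |black|=6
Step 11: on WHITE (7,6): turn R to E, flip to black, move to (7,7). |black|=7
Step 12: on WHITE (7,7): turn R to S, flip to black, move to (8,7). |black|=8
Step 13: on WHITE (8,7): turn R to W, flip to black, move to (8,6). |black|=9
Step 14: on WHITE (8,6): turn R to N, flip to black, move to (7,6). |black|=10
Step 15: on BLACK (7,6): turn L to W, flip to white, move to (7,5). |black|=9
Step 16: on BLACK (7,5): turn L to S, flip to white, move to (8,5). |black|=8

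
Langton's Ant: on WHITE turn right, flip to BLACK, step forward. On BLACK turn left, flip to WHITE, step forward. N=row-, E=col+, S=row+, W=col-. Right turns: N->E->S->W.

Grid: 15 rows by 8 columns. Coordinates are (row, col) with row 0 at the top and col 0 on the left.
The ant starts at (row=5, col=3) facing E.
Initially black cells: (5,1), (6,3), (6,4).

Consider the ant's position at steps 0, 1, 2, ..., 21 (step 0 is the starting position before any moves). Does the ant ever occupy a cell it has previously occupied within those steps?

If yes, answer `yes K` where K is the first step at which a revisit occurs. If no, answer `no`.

Step 1: on WHITE (5,3): turn R to S, flip to black, move to (6,3). |black|=4 — new cell
Step 2: on BLACK (6,3): turn L to E, flip to white, move to (6,4). |black|=3 — new cell
Step 3: on BLACK (6,4): turn L to N, flip to white, move to (5,4). |black|=2 — new cell
Step 4: on WHITE (5,4): turn R to E, flip to black, move to (5,5). |black|=3 — new cell
Step 5: on WHITE (5,5): turn R to S, flip to black, move to (6,5). |black|=4 — new cell
Step 6: on WHITE (6,5): turn R to W, flip to black, move to (6,4). |black|=5 — REVISIT

Answer: yes 6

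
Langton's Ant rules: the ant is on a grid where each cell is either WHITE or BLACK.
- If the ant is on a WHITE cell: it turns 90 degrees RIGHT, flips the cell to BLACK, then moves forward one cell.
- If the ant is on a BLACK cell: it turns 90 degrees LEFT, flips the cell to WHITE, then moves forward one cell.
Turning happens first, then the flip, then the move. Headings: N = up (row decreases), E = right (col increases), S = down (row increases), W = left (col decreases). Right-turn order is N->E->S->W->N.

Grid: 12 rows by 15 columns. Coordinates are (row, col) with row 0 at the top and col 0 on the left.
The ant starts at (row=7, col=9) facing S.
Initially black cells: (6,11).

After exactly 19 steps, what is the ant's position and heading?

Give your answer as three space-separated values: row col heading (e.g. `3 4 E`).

Answer: 4 11 E

Derivation:
Step 1: on WHITE (7,9): turn R to W, flip to black, move to (7,8). |black|=2
Step 2: on WHITE (7,8): turn R to N, flip to black, move to (6,8). |black|=3
Step 3: on WHITE (6,8): turn R to E, flip to black, move to (6,9). |black|=4
Step 4: on WHITE (6,9): turn R to S, flip to black, move to (7,9). |black|=5
Step 5: on BLACK (7,9): turn L to E, flip to white, move to (7,10). |black|=4
Step 6: on WHITE (7,10): turn R to S, flip to black, move to (8,10). |black|=5
Step 7: on WHITE (8,10): turn R to W, flip to black, move to (8,9). |black|=6
Step 8: on WHITE (8,9): turn R to N, flip to black, move to (7,9). |black|=7
Step 9: on WHITE (7,9): turn R to E, flip to black, move to (7,10). |black|=8
Step 10: on BLACK (7,10): turn L to N, flip to white, move to (6,10). |black|=7
Step 11: on WHITE (6,10): turn R to E, flip to black, move to (6,11). |black|=8
Step 12: on BLACK (6,11): turn L to N, flip to white, move to (5,11). |black|=7
Step 13: on WHITE (5,11): turn R to E, flip to black, move to (5,12). |black|=8
Step 14: on WHITE (5,12): turn R to S, flip to black, move to (6,12). |black|=9
Step 15: on WHITE (6,12): turn R to W, flip to black, move to (6,11). |black|=10
Step 16: on WHITE (6,11): turn R to N, flip to black, move to (5,11). |black|=11
Step 17: on BLACK (5,11): turn L to W, flip to white, move to (5,10). |black|=10
Step 18: on WHITE (5,10): turn R to N, flip to black, move to (4,10). |black|=11
Step 19: on WHITE (4,10): turn R to E, flip to black, move to (4,11). |black|=12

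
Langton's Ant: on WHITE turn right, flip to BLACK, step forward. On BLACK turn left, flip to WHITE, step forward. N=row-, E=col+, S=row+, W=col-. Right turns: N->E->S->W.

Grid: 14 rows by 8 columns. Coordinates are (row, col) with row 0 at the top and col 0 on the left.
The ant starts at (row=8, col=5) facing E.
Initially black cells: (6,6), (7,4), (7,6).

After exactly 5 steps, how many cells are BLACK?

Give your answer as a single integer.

Answer: 6

Derivation:
Step 1: on WHITE (8,5): turn R to S, flip to black, move to (9,5). |black|=4
Step 2: on WHITE (9,5): turn R to W, flip to black, move to (9,4). |black|=5
Step 3: on WHITE (9,4): turn R to N, flip to black, move to (8,4). |black|=6
Step 4: on WHITE (8,4): turn R to E, flip to black, move to (8,5). |black|=7
Step 5: on BLACK (8,5): turn L to N, flip to white, move to (7,5). |black|=6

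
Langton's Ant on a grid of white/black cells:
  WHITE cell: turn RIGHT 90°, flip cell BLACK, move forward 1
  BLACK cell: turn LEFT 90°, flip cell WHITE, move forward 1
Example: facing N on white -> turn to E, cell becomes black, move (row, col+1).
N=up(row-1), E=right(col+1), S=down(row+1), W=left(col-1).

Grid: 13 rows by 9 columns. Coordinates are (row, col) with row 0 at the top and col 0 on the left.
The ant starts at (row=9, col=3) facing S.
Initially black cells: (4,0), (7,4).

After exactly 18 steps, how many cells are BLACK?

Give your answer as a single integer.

Step 1: on WHITE (9,3): turn R to W, flip to black, move to (9,2). |black|=3
Step 2: on WHITE (9,2): turn R to N, flip to black, move to (8,2). |black|=4
Step 3: on WHITE (8,2): turn R to E, flip to black, move to (8,3). |black|=5
Step 4: on WHITE (8,3): turn R to S, flip to black, move to (9,3). |black|=6
Step 5: on BLACK (9,3): turn L to E, flip to white, move to (9,4). |black|=5
Step 6: on WHITE (9,4): turn R to S, flip to black, move to (10,4). |black|=6
Step 7: on WHITE (10,4): turn R to W, flip to black, move to (10,3). |black|=7
Step 8: on WHITE (10,3): turn R to N, flip to black, move to (9,3). |black|=8
Step 9: on WHITE (9,3): turn R to E, flip to black, move to (9,4). |black|=9
Step 10: on BLACK (9,4): turn L to N, flip to white, move to (8,4). |black|=8
Step 11: on WHITE (8,4): turn R to E, flip to black, move to (8,5). |black|=9
Step 12: on WHITE (8,5): turn R to S, flip to black, move to (9,5). |black|=10
Step 13: on WHITE (9,5): turn R to W, flip to black, move to (9,4). |black|=11
Step 14: on WHITE (9,4): turn R to N, flip to black, move to (8,4). |black|=12
Step 15: on BLACK (8,4): turn L to W, flip to white, move to (8,3). |black|=11
Step 16: on BLACK (8,3): turn L to S, flip to white, move to (9,3). |black|=10
Step 17: on BLACK (9,3): turn L to E, flip to white, move to (9,4). |black|=9
Step 18: on BLACK (9,4): turn L to N, flip to white, move to (8,4). |black|=8

Answer: 8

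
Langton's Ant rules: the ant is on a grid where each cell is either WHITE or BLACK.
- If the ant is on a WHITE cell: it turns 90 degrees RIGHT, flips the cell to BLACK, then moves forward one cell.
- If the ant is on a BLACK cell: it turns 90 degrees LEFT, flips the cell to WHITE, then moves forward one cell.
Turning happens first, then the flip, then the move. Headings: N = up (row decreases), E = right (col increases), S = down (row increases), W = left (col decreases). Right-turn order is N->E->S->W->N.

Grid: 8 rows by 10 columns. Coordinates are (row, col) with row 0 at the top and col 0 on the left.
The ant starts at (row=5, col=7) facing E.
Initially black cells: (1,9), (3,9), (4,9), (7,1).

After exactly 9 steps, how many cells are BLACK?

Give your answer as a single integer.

Answer: 11

Derivation:
Step 1: on WHITE (5,7): turn R to S, flip to black, move to (6,7). |black|=5
Step 2: on WHITE (6,7): turn R to W, flip to black, move to (6,6). |black|=6
Step 3: on WHITE (6,6): turn R to N, flip to black, move to (5,6). |black|=7
Step 4: on WHITE (5,6): turn R to E, flip to black, move to (5,7). |black|=8
Step 5: on BLACK (5,7): turn L to N, flip to white, move to (4,7). |black|=7
Step 6: on WHITE (4,7): turn R to E, flip to black, move to (4,8). |black|=8
Step 7: on WHITE (4,8): turn R to S, flip to black, move to (5,8). |black|=9
Step 8: on WHITE (5,8): turn R to W, flip to black, move to (5,7). |black|=10
Step 9: on WHITE (5,7): turn R to N, flip to black, move to (4,7). |black|=11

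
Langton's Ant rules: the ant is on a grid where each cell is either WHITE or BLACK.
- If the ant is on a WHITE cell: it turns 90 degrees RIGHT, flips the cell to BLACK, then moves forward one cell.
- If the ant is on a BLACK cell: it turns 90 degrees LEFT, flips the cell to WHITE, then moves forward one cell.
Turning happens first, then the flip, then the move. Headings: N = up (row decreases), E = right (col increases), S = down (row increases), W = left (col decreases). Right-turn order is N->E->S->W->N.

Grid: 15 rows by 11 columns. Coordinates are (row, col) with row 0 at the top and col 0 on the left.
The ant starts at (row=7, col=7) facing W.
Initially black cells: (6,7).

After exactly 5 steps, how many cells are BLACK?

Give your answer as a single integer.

Answer: 4

Derivation:
Step 1: on WHITE (7,7): turn R to N, flip to black, move to (6,7). |black|=2
Step 2: on BLACK (6,7): turn L to W, flip to white, move to (6,6). |black|=1
Step 3: on WHITE (6,6): turn R to N, flip to black, move to (5,6). |black|=2
Step 4: on WHITE (5,6): turn R to E, flip to black, move to (5,7). |black|=3
Step 5: on WHITE (5,7): turn R to S, flip to black, move to (6,7). |black|=4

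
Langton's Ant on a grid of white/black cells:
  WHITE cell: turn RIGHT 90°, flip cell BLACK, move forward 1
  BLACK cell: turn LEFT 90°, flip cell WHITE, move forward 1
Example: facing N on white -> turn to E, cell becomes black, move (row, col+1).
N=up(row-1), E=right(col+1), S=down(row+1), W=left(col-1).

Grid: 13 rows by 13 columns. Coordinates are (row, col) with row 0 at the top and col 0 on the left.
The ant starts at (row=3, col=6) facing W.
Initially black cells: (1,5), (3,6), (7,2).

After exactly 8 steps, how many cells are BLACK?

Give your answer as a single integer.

Answer: 7

Derivation:
Step 1: on BLACK (3,6): turn L to S, flip to white, move to (4,6). |black|=2
Step 2: on WHITE (4,6): turn R to W, flip to black, move to (4,5). |black|=3
Step 3: on WHITE (4,5): turn R to N, flip to black, move to (3,5). |black|=4
Step 4: on WHITE (3,5): turn R to E, flip to black, move to (3,6). |black|=5
Step 5: on WHITE (3,6): turn R to S, flip to black, move to (4,6). |black|=6
Step 6: on BLACK (4,6): turn L to E, flip to white, move to (4,7). |black|=5
Step 7: on WHITE (4,7): turn R to S, flip to black, move to (5,7). |black|=6
Step 8: on WHITE (5,7): turn R to W, flip to black, move to (5,6). |black|=7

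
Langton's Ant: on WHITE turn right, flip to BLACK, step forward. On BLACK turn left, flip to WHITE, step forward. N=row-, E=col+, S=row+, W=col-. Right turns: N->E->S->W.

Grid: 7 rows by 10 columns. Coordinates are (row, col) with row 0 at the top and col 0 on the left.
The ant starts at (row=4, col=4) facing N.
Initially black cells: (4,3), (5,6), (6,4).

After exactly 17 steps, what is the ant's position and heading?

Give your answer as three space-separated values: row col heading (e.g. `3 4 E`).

Answer: 4 5 W

Derivation:
Step 1: on WHITE (4,4): turn R to E, flip to black, move to (4,5). |black|=4
Step 2: on WHITE (4,5): turn R to S, flip to black, move to (5,5). |black|=5
Step 3: on WHITE (5,5): turn R to W, flip to black, move to (5,4). |black|=6
Step 4: on WHITE (5,4): turn R to N, flip to black, move to (4,4). |black|=7
Step 5: on BLACK (4,4): turn L to W, flip to white, move to (4,3). |black|=6
Step 6: on BLACK (4,3): turn L to S, flip to white, move to (5,3). |black|=5
Step 7: on WHITE (5,3): turn R to W, flip to black, move to (5,2). |black|=6
Step 8: on WHITE (5,2): turn R to N, flip to black, move to (4,2). |black|=7
Step 9: on WHITE (4,2): turn R to E, flip to black, move to (4,3). |black|=8
Step 10: on WHITE (4,3): turn R to S, flip to black, move to (5,3). |black|=9
Step 11: on BLACK (5,3): turn L to E, flip to white, move to (5,4). |black|=8
Step 12: on BLACK (5,4): turn L to N, flip to white, move to (4,4). |black|=7
Step 13: on WHITE (4,4): turn R to E, flip to black, move to (4,5). |black|=8
Step 14: on BLACK (4,5): turn L to N, flip to white, move to (3,5). |black|=7
Step 15: on WHITE (3,5): turn R to E, flip to black, move to (3,6). |black|=8
Step 16: on WHITE (3,6): turn R to S, flip to black, move to (4,6). |black|=9
Step 17: on WHITE (4,6): turn R to W, flip to black, move to (4,5). |black|=10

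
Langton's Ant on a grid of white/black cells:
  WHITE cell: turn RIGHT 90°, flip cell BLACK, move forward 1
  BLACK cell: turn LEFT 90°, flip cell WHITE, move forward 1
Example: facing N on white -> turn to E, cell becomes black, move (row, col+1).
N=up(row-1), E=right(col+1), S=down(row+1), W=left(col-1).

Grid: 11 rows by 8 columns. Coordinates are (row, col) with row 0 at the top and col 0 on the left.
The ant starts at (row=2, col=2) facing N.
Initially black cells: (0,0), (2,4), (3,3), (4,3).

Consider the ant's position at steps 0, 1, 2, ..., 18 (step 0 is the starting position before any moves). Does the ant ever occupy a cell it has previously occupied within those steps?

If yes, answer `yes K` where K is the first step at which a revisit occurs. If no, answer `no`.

Answer: yes 9

Derivation:
Step 1: on WHITE (2,2): turn R to E, flip to black, move to (2,3). |black|=5 — new cell
Step 2: on WHITE (2,3): turn R to S, flip to black, move to (3,3). |black|=6 — new cell
Step 3: on BLACK (3,3): turn L to E, flip to white, move to (3,4). |black|=5 — new cell
Step 4: on WHITE (3,4): turn R to S, flip to black, move to (4,4). |black|=6 — new cell
Step 5: on WHITE (4,4): turn R to W, flip to black, move to (4,3). |black|=7 — new cell
Step 6: on BLACK (4,3): turn L to S, flip to white, move to (5,3). |black|=6 — new cell
Step 7: on WHITE (5,3): turn R to W, flip to black, move to (5,2). |black|=7 — new cell
Step 8: on WHITE (5,2): turn R to N, flip to black, move to (4,2). |black|=8 — new cell
Step 9: on WHITE (4,2): turn R to E, flip to black, move to (4,3). |black|=9 — REVISIT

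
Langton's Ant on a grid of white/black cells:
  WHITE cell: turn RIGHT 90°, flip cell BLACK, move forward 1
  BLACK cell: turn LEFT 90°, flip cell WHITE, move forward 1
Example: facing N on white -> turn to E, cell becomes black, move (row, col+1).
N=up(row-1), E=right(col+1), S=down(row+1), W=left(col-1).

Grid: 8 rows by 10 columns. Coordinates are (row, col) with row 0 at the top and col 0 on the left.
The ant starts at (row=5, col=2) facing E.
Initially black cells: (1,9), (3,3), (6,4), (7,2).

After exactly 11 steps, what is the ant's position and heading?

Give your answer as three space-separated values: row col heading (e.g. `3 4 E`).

Step 1: on WHITE (5,2): turn R to S, flip to black, move to (6,2). |black|=5
Step 2: on WHITE (6,2): turn R to W, flip to black, move to (6,1). |black|=6
Step 3: on WHITE (6,1): turn R to N, flip to black, move to (5,1). |black|=7
Step 4: on WHITE (5,1): turn R to E, flip to black, move to (5,2). |black|=8
Step 5: on BLACK (5,2): turn L to N, flip to white, move to (4,2). |black|=7
Step 6: on WHITE (4,2): turn R to E, flip to black, move to (4,3). |black|=8
Step 7: on WHITE (4,3): turn R to S, flip to black, move to (5,3). |black|=9
Step 8: on WHITE (5,3): turn R to W, flip to black, move to (5,2). |black|=10
Step 9: on WHITE (5,2): turn R to N, flip to black, move to (4,2). |black|=11
Step 10: on BLACK (4,2): turn L to W, flip to white, move to (4,1). |black|=10
Step 11: on WHITE (4,1): turn R to N, flip to black, move to (3,1). |black|=11

Answer: 3 1 N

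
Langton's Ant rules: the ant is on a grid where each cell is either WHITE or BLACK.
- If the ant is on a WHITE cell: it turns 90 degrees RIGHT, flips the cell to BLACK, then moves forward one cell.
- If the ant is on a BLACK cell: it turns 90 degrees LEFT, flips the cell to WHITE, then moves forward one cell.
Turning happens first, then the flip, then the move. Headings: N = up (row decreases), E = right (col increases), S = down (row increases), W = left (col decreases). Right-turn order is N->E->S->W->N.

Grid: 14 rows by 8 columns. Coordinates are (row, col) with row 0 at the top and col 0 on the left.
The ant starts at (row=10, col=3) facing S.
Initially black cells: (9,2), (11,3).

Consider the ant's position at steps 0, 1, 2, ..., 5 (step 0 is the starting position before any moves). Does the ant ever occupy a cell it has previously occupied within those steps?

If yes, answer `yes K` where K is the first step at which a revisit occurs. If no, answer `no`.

Step 1: on WHITE (10,3): turn R to W, flip to black, move to (10,2). |black|=3 — new cell
Step 2: on WHITE (10,2): turn R to N, flip to black, move to (9,2). |black|=4 — new cell
Step 3: on BLACK (9,2): turn L to W, flip to white, move to (9,1). |black|=3 — new cell
Step 4: on WHITE (9,1): turn R to N, flip to black, move to (8,1). |black|=4 — new cell
Step 5: on WHITE (8,1): turn R to E, flip to black, move to (8,2). |black|=5 — new cell
No revisit within 5 steps.

Answer: no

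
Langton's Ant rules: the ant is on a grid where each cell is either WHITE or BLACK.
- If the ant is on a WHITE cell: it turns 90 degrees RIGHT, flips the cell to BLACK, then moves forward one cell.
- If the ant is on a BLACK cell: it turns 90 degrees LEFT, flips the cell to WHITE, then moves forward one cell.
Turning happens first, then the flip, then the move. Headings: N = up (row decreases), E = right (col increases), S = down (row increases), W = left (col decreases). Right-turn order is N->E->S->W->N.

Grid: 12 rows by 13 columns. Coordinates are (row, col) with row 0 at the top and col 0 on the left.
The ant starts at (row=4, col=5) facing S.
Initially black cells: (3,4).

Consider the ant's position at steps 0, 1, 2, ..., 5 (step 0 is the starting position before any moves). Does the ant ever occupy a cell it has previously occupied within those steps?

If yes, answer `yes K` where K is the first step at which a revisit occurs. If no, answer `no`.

Answer: no

Derivation:
Step 1: on WHITE (4,5): turn R to W, flip to black, move to (4,4). |black|=2 — new cell
Step 2: on WHITE (4,4): turn R to N, flip to black, move to (3,4). |black|=3 — new cell
Step 3: on BLACK (3,4): turn L to W, flip to white, move to (3,3). |black|=2 — new cell
Step 4: on WHITE (3,3): turn R to N, flip to black, move to (2,3). |black|=3 — new cell
Step 5: on WHITE (2,3): turn R to E, flip to black, move to (2,4). |black|=4 — new cell
No revisit within 5 steps.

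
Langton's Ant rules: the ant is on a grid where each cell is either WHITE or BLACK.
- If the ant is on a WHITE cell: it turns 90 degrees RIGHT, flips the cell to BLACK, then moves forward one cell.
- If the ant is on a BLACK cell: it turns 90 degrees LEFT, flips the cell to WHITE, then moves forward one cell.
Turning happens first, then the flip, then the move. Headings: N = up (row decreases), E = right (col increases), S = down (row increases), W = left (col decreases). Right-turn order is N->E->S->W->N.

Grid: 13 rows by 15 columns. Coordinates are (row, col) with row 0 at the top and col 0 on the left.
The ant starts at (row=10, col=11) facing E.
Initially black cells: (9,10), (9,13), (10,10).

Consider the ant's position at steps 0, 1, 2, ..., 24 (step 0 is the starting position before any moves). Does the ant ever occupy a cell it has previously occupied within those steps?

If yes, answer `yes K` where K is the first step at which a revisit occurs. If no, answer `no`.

Step 1: on WHITE (10,11): turn R to S, flip to black, move to (11,11). |black|=4 — new cell
Step 2: on WHITE (11,11): turn R to W, flip to black, move to (11,10). |black|=5 — new cell
Step 3: on WHITE (11,10): turn R to N, flip to black, move to (10,10). |black|=6 — new cell
Step 4: on BLACK (10,10): turn L to W, flip to white, move to (10,9). |black|=5 — new cell
Step 5: on WHITE (10,9): turn R to N, flip to black, move to (9,9). |black|=6 — new cell
Step 6: on WHITE (9,9): turn R to E, flip to black, move to (9,10). |black|=7 — new cell
Step 7: on BLACK (9,10): turn L to N, flip to white, move to (8,10). |black|=6 — new cell
Step 8: on WHITE (8,10): turn R to E, flip to black, move to (8,11). |black|=7 — new cell
Step 9: on WHITE (8,11): turn R to S, flip to black, move to (9,11). |black|=8 — new cell
Step 10: on WHITE (9,11): turn R to W, flip to black, move to (9,10). |black|=9 — REVISIT

Answer: yes 10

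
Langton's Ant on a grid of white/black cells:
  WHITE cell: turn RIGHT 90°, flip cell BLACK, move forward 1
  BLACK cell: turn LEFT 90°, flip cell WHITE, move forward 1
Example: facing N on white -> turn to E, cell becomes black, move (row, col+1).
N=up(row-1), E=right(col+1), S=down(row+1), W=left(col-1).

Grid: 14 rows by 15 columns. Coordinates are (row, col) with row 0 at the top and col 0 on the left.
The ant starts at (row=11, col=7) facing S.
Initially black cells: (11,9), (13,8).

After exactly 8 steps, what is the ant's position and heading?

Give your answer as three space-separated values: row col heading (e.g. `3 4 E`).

Answer: 11 7 N

Derivation:
Step 1: on WHITE (11,7): turn R to W, flip to black, move to (11,6). |black|=3
Step 2: on WHITE (11,6): turn R to N, flip to black, move to (10,6). |black|=4
Step 3: on WHITE (10,6): turn R to E, flip to black, move to (10,7). |black|=5
Step 4: on WHITE (10,7): turn R to S, flip to black, move to (11,7). |black|=6
Step 5: on BLACK (11,7): turn L to E, flip to white, move to (11,8). |black|=5
Step 6: on WHITE (11,8): turn R to S, flip to black, move to (12,8). |black|=6
Step 7: on WHITE (12,8): turn R to W, flip to black, move to (12,7). |black|=7
Step 8: on WHITE (12,7): turn R to N, flip to black, move to (11,7). |black|=8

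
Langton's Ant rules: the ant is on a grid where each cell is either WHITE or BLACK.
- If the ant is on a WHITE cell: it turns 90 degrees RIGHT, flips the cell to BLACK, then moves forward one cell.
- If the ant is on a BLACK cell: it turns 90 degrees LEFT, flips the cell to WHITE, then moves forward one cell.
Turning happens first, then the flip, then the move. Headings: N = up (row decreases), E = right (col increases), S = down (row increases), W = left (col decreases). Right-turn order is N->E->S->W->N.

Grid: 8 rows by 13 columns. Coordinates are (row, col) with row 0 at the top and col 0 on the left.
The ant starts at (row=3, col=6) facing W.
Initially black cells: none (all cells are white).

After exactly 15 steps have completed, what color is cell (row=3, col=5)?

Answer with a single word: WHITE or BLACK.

Answer: BLACK

Derivation:
Step 1: on WHITE (3,6): turn R to N, flip to black, move to (2,6). |black|=1
Step 2: on WHITE (2,6): turn R to E, flip to black, move to (2,7). |black|=2
Step 3: on WHITE (2,7): turn R to S, flip to black, move to (3,7). |black|=3
Step 4: on WHITE (3,7): turn R to W, flip to black, move to (3,6). |black|=4
Step 5: on BLACK (3,6): turn L to S, flip to white, move to (4,6). |black|=3
Step 6: on WHITE (4,6): turn R to W, flip to black, move to (4,5). |black|=4
Step 7: on WHITE (4,5): turn R to N, flip to black, move to (3,5). |black|=5
Step 8: on WHITE (3,5): turn R to E, flip to black, move to (3,6). |black|=6
Step 9: on WHITE (3,6): turn R to S, flip to black, move to (4,6). |black|=7
Step 10: on BLACK (4,6): turn L to E, flip to white, move to (4,7). |black|=6
Step 11: on WHITE (4,7): turn R to S, flip to black, move to (5,7). |black|=7
Step 12: on WHITE (5,7): turn R to W, flip to black, move to (5,6). |black|=8
Step 13: on WHITE (5,6): turn R to N, flip to black, move to (4,6). |black|=9
Step 14: on WHITE (4,6): turn R to E, flip to black, move to (4,7). |black|=10
Step 15: on BLACK (4,7): turn L to N, flip to white, move to (3,7). |black|=9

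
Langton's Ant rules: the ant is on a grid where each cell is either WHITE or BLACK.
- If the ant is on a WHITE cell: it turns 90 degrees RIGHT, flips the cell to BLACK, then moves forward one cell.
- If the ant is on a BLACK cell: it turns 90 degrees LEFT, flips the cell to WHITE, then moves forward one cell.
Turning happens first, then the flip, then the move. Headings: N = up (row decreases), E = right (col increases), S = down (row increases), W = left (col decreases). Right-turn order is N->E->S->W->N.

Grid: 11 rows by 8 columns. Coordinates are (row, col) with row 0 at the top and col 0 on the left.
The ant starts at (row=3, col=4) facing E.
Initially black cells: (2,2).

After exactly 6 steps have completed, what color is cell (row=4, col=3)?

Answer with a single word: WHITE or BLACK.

Answer: BLACK

Derivation:
Step 1: on WHITE (3,4): turn R to S, flip to black, move to (4,4). |black|=2
Step 2: on WHITE (4,4): turn R to W, flip to black, move to (4,3). |black|=3
Step 3: on WHITE (4,3): turn R to N, flip to black, move to (3,3). |black|=4
Step 4: on WHITE (3,3): turn R to E, flip to black, move to (3,4). |black|=5
Step 5: on BLACK (3,4): turn L to N, flip to white, move to (2,4). |black|=4
Step 6: on WHITE (2,4): turn R to E, flip to black, move to (2,5). |black|=5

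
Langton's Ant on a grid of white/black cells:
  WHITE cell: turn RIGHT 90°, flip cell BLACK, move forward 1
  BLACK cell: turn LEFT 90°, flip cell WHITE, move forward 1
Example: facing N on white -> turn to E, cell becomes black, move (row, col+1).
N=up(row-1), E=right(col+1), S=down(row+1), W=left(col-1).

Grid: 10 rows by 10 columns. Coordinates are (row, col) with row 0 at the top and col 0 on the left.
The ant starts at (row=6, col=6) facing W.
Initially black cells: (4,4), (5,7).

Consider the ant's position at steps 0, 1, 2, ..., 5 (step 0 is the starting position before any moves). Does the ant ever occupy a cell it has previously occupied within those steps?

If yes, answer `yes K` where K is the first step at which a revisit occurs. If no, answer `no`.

Step 1: on WHITE (6,6): turn R to N, flip to black, move to (5,6). |black|=3 — new cell
Step 2: on WHITE (5,6): turn R to E, flip to black, move to (5,7). |black|=4 — new cell
Step 3: on BLACK (5,7): turn L to N, flip to white, move to (4,7). |black|=3 — new cell
Step 4: on WHITE (4,7): turn R to E, flip to black, move to (4,8). |black|=4 — new cell
Step 5: on WHITE (4,8): turn R to S, flip to black, move to (5,8). |black|=5 — new cell
No revisit within 5 steps.

Answer: no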